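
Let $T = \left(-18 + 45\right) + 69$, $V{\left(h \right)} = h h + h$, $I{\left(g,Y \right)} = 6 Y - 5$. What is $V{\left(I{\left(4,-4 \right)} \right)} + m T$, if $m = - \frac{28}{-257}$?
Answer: $\frac{211372}{257} \approx 822.46$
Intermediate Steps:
$I{\left(g,Y \right)} = -5 + 6 Y$
$m = \frac{28}{257}$ ($m = \left(-28\right) \left(- \frac{1}{257}\right) = \frac{28}{257} \approx 0.10895$)
$V{\left(h \right)} = h + h^{2}$ ($V{\left(h \right)} = h^{2} + h = h + h^{2}$)
$T = 96$ ($T = 27 + 69 = 96$)
$V{\left(I{\left(4,-4 \right)} \right)} + m T = \left(-5 + 6 \left(-4\right)\right) \left(1 + \left(-5 + 6 \left(-4\right)\right)\right) + \frac{28}{257} \cdot 96 = \left(-5 - 24\right) \left(1 - 29\right) + \frac{2688}{257} = - 29 \left(1 - 29\right) + \frac{2688}{257} = \left(-29\right) \left(-28\right) + \frac{2688}{257} = 812 + \frac{2688}{257} = \frac{211372}{257}$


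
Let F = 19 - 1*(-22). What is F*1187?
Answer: 48667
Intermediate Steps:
F = 41 (F = 19 + 22 = 41)
F*1187 = 41*1187 = 48667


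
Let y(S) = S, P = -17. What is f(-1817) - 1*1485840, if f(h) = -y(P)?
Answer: -1485823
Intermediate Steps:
f(h) = 17 (f(h) = -1*(-17) = 17)
f(-1817) - 1*1485840 = 17 - 1*1485840 = 17 - 1485840 = -1485823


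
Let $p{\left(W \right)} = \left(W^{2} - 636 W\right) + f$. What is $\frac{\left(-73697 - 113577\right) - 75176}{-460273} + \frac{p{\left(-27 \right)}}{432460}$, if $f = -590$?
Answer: $\frac{17352416129}{28435665940} \approx 0.61023$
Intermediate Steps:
$p{\left(W \right)} = -590 + W^{2} - 636 W$ ($p{\left(W \right)} = \left(W^{2} - 636 W\right) - 590 = -590 + W^{2} - 636 W$)
$\frac{\left(-73697 - 113577\right) - 75176}{-460273} + \frac{p{\left(-27 \right)}}{432460} = \frac{\left(-73697 - 113577\right) - 75176}{-460273} + \frac{-590 + \left(-27\right)^{2} - -17172}{432460} = \left(-187274 - 75176\right) \left(- \frac{1}{460273}\right) + \left(-590 + 729 + 17172\right) \frac{1}{432460} = \left(-262450\right) \left(- \frac{1}{460273}\right) + 17311 \cdot \frac{1}{432460} = \frac{262450}{460273} + \frac{2473}{61780} = \frac{17352416129}{28435665940}$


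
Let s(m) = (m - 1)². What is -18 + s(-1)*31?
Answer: 106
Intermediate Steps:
s(m) = (-1 + m)²
-18 + s(-1)*31 = -18 + (-1 - 1)²*31 = -18 + (-2)²*31 = -18 + 4*31 = -18 + 124 = 106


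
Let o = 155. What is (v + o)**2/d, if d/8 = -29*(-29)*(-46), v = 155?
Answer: -24025/77372 ≈ -0.31051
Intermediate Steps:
d = -309488 (d = 8*(-29*(-29)*(-46)) = 8*(841*(-46)) = 8*(-38686) = -309488)
(v + o)**2/d = (155 + 155)**2/(-309488) = 310**2*(-1/309488) = 96100*(-1/309488) = -24025/77372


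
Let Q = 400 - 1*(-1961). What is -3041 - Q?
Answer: -5402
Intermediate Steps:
Q = 2361 (Q = 400 + 1961 = 2361)
-3041 - Q = -3041 - 1*2361 = -3041 - 2361 = -5402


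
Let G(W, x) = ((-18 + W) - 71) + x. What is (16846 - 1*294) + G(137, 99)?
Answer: 16699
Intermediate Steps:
G(W, x) = -89 + W + x (G(W, x) = (-89 + W) + x = -89 + W + x)
(16846 - 1*294) + G(137, 99) = (16846 - 1*294) + (-89 + 137 + 99) = (16846 - 294) + 147 = 16552 + 147 = 16699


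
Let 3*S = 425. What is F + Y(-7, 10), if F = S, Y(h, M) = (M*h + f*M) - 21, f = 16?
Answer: 632/3 ≈ 210.67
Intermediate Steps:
Y(h, M) = -21 + 16*M + M*h (Y(h, M) = (M*h + 16*M) - 21 = (16*M + M*h) - 21 = -21 + 16*M + M*h)
S = 425/3 (S = (⅓)*425 = 425/3 ≈ 141.67)
F = 425/3 ≈ 141.67
F + Y(-7, 10) = 425/3 + (-21 + 16*10 + 10*(-7)) = 425/3 + (-21 + 160 - 70) = 425/3 + 69 = 632/3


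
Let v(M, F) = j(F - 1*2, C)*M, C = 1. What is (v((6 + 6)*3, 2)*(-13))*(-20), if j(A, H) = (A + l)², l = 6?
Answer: 336960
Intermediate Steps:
j(A, H) = (6 + A)² (j(A, H) = (A + 6)² = (6 + A)²)
v(M, F) = M*(4 + F)² (v(M, F) = (6 + (F - 1*2))²*M = (6 + (F - 2))²*M = (6 + (-2 + F))²*M = (4 + F)²*M = M*(4 + F)²)
(v((6 + 6)*3, 2)*(-13))*(-20) = ((((6 + 6)*3)*(4 + 2)²)*(-13))*(-20) = (((12*3)*6²)*(-13))*(-20) = ((36*36)*(-13))*(-20) = (1296*(-13))*(-20) = -16848*(-20) = 336960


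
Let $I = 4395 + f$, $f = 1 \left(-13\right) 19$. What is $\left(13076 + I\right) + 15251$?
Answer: $32475$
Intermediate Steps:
$f = -247$ ($f = \left(-13\right) 19 = -247$)
$I = 4148$ ($I = 4395 - 247 = 4148$)
$\left(13076 + I\right) + 15251 = \left(13076 + 4148\right) + 15251 = 17224 + 15251 = 32475$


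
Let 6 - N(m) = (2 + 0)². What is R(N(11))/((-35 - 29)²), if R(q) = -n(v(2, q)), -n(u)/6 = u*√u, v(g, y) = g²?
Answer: 3/256 ≈ 0.011719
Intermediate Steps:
N(m) = 2 (N(m) = 6 - (2 + 0)² = 6 - 1*2² = 6 - 1*4 = 6 - 4 = 2)
n(u) = -6*u^(3/2) (n(u) = -6*u*√u = -6*u^(3/2))
R(q) = 48 (R(q) = -(-6)*(2²)^(3/2) = -(-6)*4^(3/2) = -(-6)*8 = -1*(-48) = 48)
R(N(11))/((-35 - 29)²) = 48/((-35 - 29)²) = 48/((-64)²) = 48/4096 = 48*(1/4096) = 3/256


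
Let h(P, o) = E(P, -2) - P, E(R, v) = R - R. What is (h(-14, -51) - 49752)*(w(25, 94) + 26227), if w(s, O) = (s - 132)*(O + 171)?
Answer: 105842464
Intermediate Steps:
w(s, O) = (-132 + s)*(171 + O)
E(R, v) = 0
h(P, o) = -P (h(P, o) = 0 - P = -P)
(h(-14, -51) - 49752)*(w(25, 94) + 26227) = (-1*(-14) - 49752)*((-22572 - 132*94 + 171*25 + 94*25) + 26227) = (14 - 49752)*((-22572 - 12408 + 4275 + 2350) + 26227) = -49738*(-28355 + 26227) = -49738*(-2128) = 105842464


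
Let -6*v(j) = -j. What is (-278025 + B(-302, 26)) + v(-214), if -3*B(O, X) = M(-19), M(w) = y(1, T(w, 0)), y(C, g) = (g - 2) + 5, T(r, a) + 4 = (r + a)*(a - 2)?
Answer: -278073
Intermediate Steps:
T(r, a) = -4 + (-2 + a)*(a + r) (T(r, a) = -4 + (r + a)*(a - 2) = -4 + (a + r)*(-2 + a) = -4 + (-2 + a)*(a + r))
y(C, g) = 3 + g (y(C, g) = (-2 + g) + 5 = 3 + g)
M(w) = -1 - 2*w (M(w) = 3 + (-4 + 0**2 - 2*0 - 2*w + 0*w) = 3 + (-4 + 0 + 0 - 2*w + 0) = 3 + (-4 - 2*w) = -1 - 2*w)
B(O, X) = -37/3 (B(O, X) = -(-1 - 2*(-19))/3 = -(-1 + 38)/3 = -1/3*37 = -37/3)
v(j) = j/6 (v(j) = -(-1)*j/6 = j/6)
(-278025 + B(-302, 26)) + v(-214) = (-278025 - 37/3) + (1/6)*(-214) = -834112/3 - 107/3 = -278073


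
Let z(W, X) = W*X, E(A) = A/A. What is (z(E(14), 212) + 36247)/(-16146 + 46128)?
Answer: 12153/9994 ≈ 1.2160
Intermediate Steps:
E(A) = 1
(z(E(14), 212) + 36247)/(-16146 + 46128) = (1*212 + 36247)/(-16146 + 46128) = (212 + 36247)/29982 = 36459*(1/29982) = 12153/9994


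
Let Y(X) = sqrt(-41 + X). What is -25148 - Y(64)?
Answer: -25148 - sqrt(23) ≈ -25153.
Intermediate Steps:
-25148 - Y(64) = -25148 - sqrt(-41 + 64) = -25148 - sqrt(23)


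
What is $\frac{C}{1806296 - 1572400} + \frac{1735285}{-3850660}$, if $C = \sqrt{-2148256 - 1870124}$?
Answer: $- \frac{347057}{770132} + \frac{i \sqrt{1004595}}{116948} \approx -0.45065 + 0.0085704 i$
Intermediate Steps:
$C = 2 i \sqrt{1004595}$ ($C = \sqrt{-4018380} = 2 i \sqrt{1004595} \approx 2004.6 i$)
$\frac{C}{1806296 - 1572400} + \frac{1735285}{-3850660} = \frac{2 i \sqrt{1004595}}{1806296 - 1572400} + \frac{1735285}{-3850660} = \frac{2 i \sqrt{1004595}}{1806296 - 1572400} + 1735285 \left(- \frac{1}{3850660}\right) = \frac{2 i \sqrt{1004595}}{233896} - \frac{347057}{770132} = 2 i \sqrt{1004595} \cdot \frac{1}{233896} - \frac{347057}{770132} = \frac{i \sqrt{1004595}}{116948} - \frac{347057}{770132} = - \frac{347057}{770132} + \frac{i \sqrt{1004595}}{116948}$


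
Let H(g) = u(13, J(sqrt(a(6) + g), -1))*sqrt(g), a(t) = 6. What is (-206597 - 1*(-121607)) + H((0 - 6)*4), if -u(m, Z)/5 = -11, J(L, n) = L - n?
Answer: -84990 + 110*I*sqrt(6) ≈ -84990.0 + 269.44*I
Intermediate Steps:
u(m, Z) = 55 (u(m, Z) = -5*(-11) = 55)
H(g) = 55*sqrt(g)
(-206597 - 1*(-121607)) + H((0 - 6)*4) = (-206597 - 1*(-121607)) + 55*sqrt((0 - 6)*4) = (-206597 + 121607) + 55*sqrt(-6*4) = -84990 + 55*sqrt(-24) = -84990 + 55*(2*I*sqrt(6)) = -84990 + 110*I*sqrt(6)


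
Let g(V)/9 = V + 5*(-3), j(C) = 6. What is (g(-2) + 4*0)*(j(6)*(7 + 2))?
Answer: -8262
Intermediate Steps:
g(V) = -135 + 9*V (g(V) = 9*(V + 5*(-3)) = 9*(V - 15) = 9*(-15 + V) = -135 + 9*V)
(g(-2) + 4*0)*(j(6)*(7 + 2)) = ((-135 + 9*(-2)) + 4*0)*(6*(7 + 2)) = ((-135 - 18) + 0)*(6*9) = (-153 + 0)*54 = -153*54 = -8262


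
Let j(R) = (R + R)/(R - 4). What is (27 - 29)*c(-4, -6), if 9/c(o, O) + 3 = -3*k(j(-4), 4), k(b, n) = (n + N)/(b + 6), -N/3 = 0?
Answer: 42/11 ≈ 3.8182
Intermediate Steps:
N = 0 (N = -3*0 = 0)
j(R) = 2*R/(-4 + R) (j(R) = (2*R)/(-4 + R) = 2*R/(-4 + R))
k(b, n) = n/(6 + b) (k(b, n) = (n + 0)/(b + 6) = n/(6 + b))
c(o, O) = -21/11 (c(o, O) = 9/(-3 - 12/(6 + 2*(-4)/(-4 - 4))) = 9/(-3 - 12/(6 + 2*(-4)/(-8))) = 9/(-3 - 12/(6 + 2*(-4)*(-1/8))) = 9/(-3 - 12/(6 + 1)) = 9/(-3 - 12/7) = 9/(-33/7) = 9*(-7/33) = -21/11)
(27 - 29)*c(-4, -6) = (27 - 29)*(-21/11) = -2*(-21/11) = 42/11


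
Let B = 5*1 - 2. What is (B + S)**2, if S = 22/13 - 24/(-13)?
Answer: 7225/169 ≈ 42.751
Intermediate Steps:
S = 46/13 (S = 22*(1/13) - 24*(-1/13) = 22/13 + 24/13 = 46/13 ≈ 3.5385)
B = 3 (B = 5 - 2 = 3)
(B + S)**2 = (3 + 46/13)**2 = (85/13)**2 = 7225/169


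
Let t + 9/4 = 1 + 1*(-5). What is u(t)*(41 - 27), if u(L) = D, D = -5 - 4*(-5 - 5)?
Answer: 490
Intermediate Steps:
D = 35 (D = -5 - 4*(-10) = -5 - 1*(-40) = -5 + 40 = 35)
t = -25/4 (t = -9/4 + (1 + 1*(-5)) = -9/4 + (1 - 5) = -9/4 - 4 = -25/4 ≈ -6.2500)
u(L) = 35
u(t)*(41 - 27) = 35*(41 - 27) = 35*14 = 490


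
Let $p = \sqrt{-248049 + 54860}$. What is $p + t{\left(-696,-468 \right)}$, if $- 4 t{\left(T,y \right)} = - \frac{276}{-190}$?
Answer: $- \frac{69}{190} + i \sqrt{193189} \approx -0.36316 + 439.53 i$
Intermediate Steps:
$t{\left(T,y \right)} = - \frac{69}{190}$ ($t{\left(T,y \right)} = - \frac{\left(-276\right) \frac{1}{-190}}{4} = - \frac{\left(-276\right) \left(- \frac{1}{190}\right)}{4} = \left(- \frac{1}{4}\right) \frac{138}{95} = - \frac{69}{190}$)
$p = i \sqrt{193189}$ ($p = \sqrt{-193189} = i \sqrt{193189} \approx 439.53 i$)
$p + t{\left(-696,-468 \right)} = i \sqrt{193189} - \frac{69}{190} = - \frac{69}{190} + i \sqrt{193189}$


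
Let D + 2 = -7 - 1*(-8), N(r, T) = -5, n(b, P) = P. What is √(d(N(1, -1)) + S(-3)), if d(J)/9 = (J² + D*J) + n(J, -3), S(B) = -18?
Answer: 15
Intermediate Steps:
D = -1 (D = -2 + (-7 - 1*(-8)) = -2 + (-7 + 8) = -2 + 1 = -1)
d(J) = -27 - 9*J + 9*J² (d(J) = 9*((J² - J) - 3) = 9*(-3 + J² - J) = -27 - 9*J + 9*J²)
√(d(N(1, -1)) + S(-3)) = √((-27 - 9*(-5) + 9*(-5)²) - 18) = √((-27 + 45 + 9*25) - 18) = √((-27 + 45 + 225) - 18) = √(243 - 18) = √225 = 15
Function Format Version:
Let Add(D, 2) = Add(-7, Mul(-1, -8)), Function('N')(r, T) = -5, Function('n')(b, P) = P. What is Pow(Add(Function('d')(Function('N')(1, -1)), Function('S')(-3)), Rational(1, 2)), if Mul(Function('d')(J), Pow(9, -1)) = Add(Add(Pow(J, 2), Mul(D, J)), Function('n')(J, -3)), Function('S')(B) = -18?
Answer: 15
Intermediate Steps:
D = -1 (D = Add(-2, Add(-7, Mul(-1, -8))) = Add(-2, Add(-7, 8)) = Add(-2, 1) = -1)
Function('d')(J) = Add(-27, Mul(-9, J), Mul(9, Pow(J, 2))) (Function('d')(J) = Mul(9, Add(Add(Pow(J, 2), Mul(-1, J)), -3)) = Mul(9, Add(-3, Pow(J, 2), Mul(-1, J))) = Add(-27, Mul(-9, J), Mul(9, Pow(J, 2))))
Pow(Add(Function('d')(Function('N')(1, -1)), Function('S')(-3)), Rational(1, 2)) = Pow(Add(Add(-27, Mul(-9, -5), Mul(9, Pow(-5, 2))), -18), Rational(1, 2)) = Pow(Add(Add(-27, 45, Mul(9, 25)), -18), Rational(1, 2)) = Pow(Add(Add(-27, 45, 225), -18), Rational(1, 2)) = Pow(Add(243, -18), Rational(1, 2)) = Pow(225, Rational(1, 2)) = 15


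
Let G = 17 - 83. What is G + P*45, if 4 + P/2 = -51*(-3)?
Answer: 13344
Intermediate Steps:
P = 298 (P = -8 + 2*(-51*(-3)) = -8 + 2*153 = -8 + 306 = 298)
G = -66
G + P*45 = -66 + 298*45 = -66 + 13410 = 13344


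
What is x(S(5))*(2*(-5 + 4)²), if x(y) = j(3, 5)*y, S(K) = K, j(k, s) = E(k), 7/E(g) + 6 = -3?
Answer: -70/9 ≈ -7.7778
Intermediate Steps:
E(g) = -7/9 (E(g) = 7/(-6 - 3) = 7/(-9) = 7*(-⅑) = -7/9)
j(k, s) = -7/9
x(y) = -7*y/9
x(S(5))*(2*(-5 + 4)²) = (-7/9*5)*(2*(-5 + 4)²) = -70*(-1)²/9 = -70/9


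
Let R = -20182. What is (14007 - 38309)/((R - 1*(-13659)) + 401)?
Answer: 12151/3061 ≈ 3.9696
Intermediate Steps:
(14007 - 38309)/((R - 1*(-13659)) + 401) = (14007 - 38309)/((-20182 - 1*(-13659)) + 401) = -24302/((-20182 + 13659) + 401) = -24302/(-6523 + 401) = -24302/(-6122) = -24302*(-1/6122) = 12151/3061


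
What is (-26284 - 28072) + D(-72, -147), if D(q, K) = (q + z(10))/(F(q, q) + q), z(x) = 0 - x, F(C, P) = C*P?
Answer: -138933977/2556 ≈ -54356.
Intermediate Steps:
z(x) = -x
D(q, K) = (-10 + q)/(q + q²) (D(q, K) = (q - 1*10)/(q*q + q) = (q - 10)/(q² + q) = (-10 + q)/(q + q²))
(-26284 - 28072) + D(-72, -147) = (-26284 - 28072) + (-10 - 72)/((-72)*(1 - 72)) = -54356 - 1/72*(-82)/(-71) = -54356 - 1/72*(-1/71)*(-82) = -54356 - 41/2556 = -138933977/2556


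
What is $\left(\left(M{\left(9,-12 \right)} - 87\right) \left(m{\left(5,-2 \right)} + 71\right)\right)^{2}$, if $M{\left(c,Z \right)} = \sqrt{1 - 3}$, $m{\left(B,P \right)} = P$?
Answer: $36026487 - 828414 i \sqrt{2} \approx 3.6026 \cdot 10^{7} - 1.1716 \cdot 10^{6} i$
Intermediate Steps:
$M{\left(c,Z \right)} = i \sqrt{2}$ ($M{\left(c,Z \right)} = \sqrt{-2} = i \sqrt{2}$)
$\left(\left(M{\left(9,-12 \right)} - 87\right) \left(m{\left(5,-2 \right)} + 71\right)\right)^{2} = \left(\left(i \sqrt{2} - 87\right) \left(-2 + 71\right)\right)^{2} = \left(\left(-87 + i \sqrt{2}\right) 69\right)^{2} = \left(-6003 + 69 i \sqrt{2}\right)^{2}$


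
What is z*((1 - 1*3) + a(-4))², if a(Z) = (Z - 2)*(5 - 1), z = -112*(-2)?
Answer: 151424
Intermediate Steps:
z = 224
a(Z) = -8 + 4*Z (a(Z) = (-2 + Z)*4 = -8 + 4*Z)
z*((1 - 1*3) + a(-4))² = 224*((1 - 1*3) + (-8 + 4*(-4)))² = 224*((1 - 3) + (-8 - 16))² = 224*(-2 - 24)² = 224*(-26)² = 224*676 = 151424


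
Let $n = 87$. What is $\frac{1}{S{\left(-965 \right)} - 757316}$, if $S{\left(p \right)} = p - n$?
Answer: $- \frac{1}{758368} \approx -1.3186 \cdot 10^{-6}$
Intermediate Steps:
$S{\left(p \right)} = -87 + p$ ($S{\left(p \right)} = p - 87 = -87 + p$)
$\frac{1}{S{\left(-965 \right)} - 757316} = \frac{1}{\left(-87 - 965\right) - 757316} = \frac{1}{-1052 - 757316} = \frac{1}{-758368} = - \frac{1}{758368}$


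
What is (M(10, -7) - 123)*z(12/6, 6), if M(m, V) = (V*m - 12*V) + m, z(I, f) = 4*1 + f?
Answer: -990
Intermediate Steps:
z(I, f) = 4 + f
M(m, V) = m - 12*V + V*m (M(m, V) = (-12*V + V*m) + m = m - 12*V + V*m)
(M(10, -7) - 123)*z(12/6, 6) = ((10 - 12*(-7) - 7*10) - 123)*(4 + 6) = ((10 + 84 - 70) - 123)*10 = (24 - 123)*10 = -99*10 = -990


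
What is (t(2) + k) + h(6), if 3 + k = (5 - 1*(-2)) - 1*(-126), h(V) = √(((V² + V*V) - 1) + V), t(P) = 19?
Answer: 149 + √77 ≈ 157.77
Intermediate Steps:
h(V) = √(-1 + V + 2*V²) (h(V) = √(((V² + V²) - 1) + V) = √((2*V² - 1) + V) = √((-1 + 2*V²) + V) = √(-1 + V + 2*V²))
k = 130 (k = -3 + ((5 - 1*(-2)) - 1*(-126)) = -3 + ((5 + 2) + 126) = -3 + (7 + 126) = -3 + 133 = 130)
(t(2) + k) + h(6) = (19 + 130) + √(-1 + 6 + 2*6²) = 149 + √(-1 + 6 + 2*36) = 149 + √(-1 + 6 + 72) = 149 + √77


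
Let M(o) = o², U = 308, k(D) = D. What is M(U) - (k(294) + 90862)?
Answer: 3708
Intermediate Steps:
M(U) - (k(294) + 90862) = 308² - (294 + 90862) = 94864 - 1*91156 = 94864 - 91156 = 3708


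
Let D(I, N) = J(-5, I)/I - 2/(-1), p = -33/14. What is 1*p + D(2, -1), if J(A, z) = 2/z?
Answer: 1/7 ≈ 0.14286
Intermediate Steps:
p = -33/14 (p = -33*1/14 = -33/14 ≈ -2.3571)
D(I, N) = 2 + 2/I**2 (D(I, N) = (2/I)/I - 2/(-1) = 2/I**2 - 2*(-1) = 2/I**2 + 2 = 2 + 2/I**2)
1*p + D(2, -1) = 1*(-33/14) + (2 + 2/2**2) = -33/14 + (2 + 2*(1/4)) = -33/14 + (2 + 1/2) = -33/14 + 5/2 = 1/7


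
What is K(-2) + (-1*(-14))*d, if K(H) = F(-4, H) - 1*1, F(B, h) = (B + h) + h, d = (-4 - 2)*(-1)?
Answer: 75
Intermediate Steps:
d = 6 (d = -6*(-1) = 6)
F(B, h) = B + 2*h
K(H) = -5 + 2*H (K(H) = (-4 + 2*H) - 1*1 = (-4 + 2*H) - 1 = -5 + 2*H)
K(-2) + (-1*(-14))*d = (-5 + 2*(-2)) - 1*(-14)*6 = (-5 - 4) + 14*6 = -9 + 84 = 75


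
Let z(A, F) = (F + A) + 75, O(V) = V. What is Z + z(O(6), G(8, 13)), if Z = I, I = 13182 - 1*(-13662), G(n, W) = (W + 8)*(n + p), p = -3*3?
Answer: 26904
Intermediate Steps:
p = -9
G(n, W) = (-9 + n)*(8 + W) (G(n, W) = (W + 8)*(n - 9) = (8 + W)*(-9 + n) = (-9 + n)*(8 + W))
I = 26844 (I = 13182 + 13662 = 26844)
z(A, F) = 75 + A + F (z(A, F) = (A + F) + 75 = 75 + A + F)
Z = 26844
Z + z(O(6), G(8, 13)) = 26844 + (75 + 6 + (-72 - 9*13 + 8*8 + 13*8)) = 26844 + (75 + 6 + (-72 - 117 + 64 + 104)) = 26844 + (75 + 6 - 21) = 26844 + 60 = 26904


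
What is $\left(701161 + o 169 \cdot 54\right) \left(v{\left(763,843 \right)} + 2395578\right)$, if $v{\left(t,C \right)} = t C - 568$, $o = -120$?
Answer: $-1196933719021$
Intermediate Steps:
$v{\left(t,C \right)} = -568 + C t$ ($v{\left(t,C \right)} = C t - 568 = -568 + C t$)
$\left(701161 + o 169 \cdot 54\right) \left(v{\left(763,843 \right)} + 2395578\right) = \left(701161 + \left(-120\right) 169 \cdot 54\right) \left(\left(-568 + 843 \cdot 763\right) + 2395578\right) = \left(701161 - 1095120\right) \left(\left(-568 + 643209\right) + 2395578\right) = \left(701161 - 1095120\right) \left(642641 + 2395578\right) = \left(-393959\right) 3038219 = -1196933719021$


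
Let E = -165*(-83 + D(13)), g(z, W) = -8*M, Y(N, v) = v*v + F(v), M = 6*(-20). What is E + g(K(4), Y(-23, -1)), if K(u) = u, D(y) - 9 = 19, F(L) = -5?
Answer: 10035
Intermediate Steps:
D(y) = 28 (D(y) = 9 + 19 = 28)
M = -120
Y(N, v) = -5 + v**2 (Y(N, v) = v*v - 5 = v**2 - 5 = -5 + v**2)
g(z, W) = 960 (g(z, W) = -8*(-120) = 960)
E = 9075 (E = -165*(-83 + 28) = -165*(-55) = 9075)
E + g(K(4), Y(-23, -1)) = 9075 + 960 = 10035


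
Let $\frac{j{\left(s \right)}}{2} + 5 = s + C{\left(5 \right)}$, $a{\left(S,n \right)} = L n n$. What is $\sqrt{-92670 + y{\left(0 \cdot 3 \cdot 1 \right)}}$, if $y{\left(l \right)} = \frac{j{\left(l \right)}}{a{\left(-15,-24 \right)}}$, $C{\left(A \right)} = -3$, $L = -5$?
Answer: $\frac{i \sqrt{83402995}}{30} \approx 304.42 i$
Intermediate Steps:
$a{\left(S,n \right)} = - 5 n^{2}$ ($a{\left(S,n \right)} = - 5 n n = - 5 n^{2}$)
$j{\left(s \right)} = -16 + 2 s$ ($j{\left(s \right)} = -10 + 2 \left(s - 3\right) = -10 + 2 \left(-3 + s\right) = -10 + \left(-6 + 2 s\right) = -16 + 2 s$)
$y{\left(l \right)} = \frac{1}{180} - \frac{l}{1440}$ ($y{\left(l \right)} = \frac{-16 + 2 l}{\left(-5\right) \left(-24\right)^{2}} = \frac{-16 + 2 l}{\left(-5\right) 576} = \frac{-16 + 2 l}{-2880} = \left(-16 + 2 l\right) \left(- \frac{1}{2880}\right) = \frac{1}{180} - \frac{l}{1440}$)
$\sqrt{-92670 + y{\left(0 \cdot 3 \cdot 1 \right)}} = \sqrt{-92670 + \left(\frac{1}{180} - \frac{0 \cdot 3 \cdot 1}{1440}\right)} = \sqrt{-92670 + \left(\frac{1}{180} - \frac{0 \cdot 1}{1440}\right)} = \sqrt{-92670 + \left(\frac{1}{180} - 0\right)} = \sqrt{-92670 + \left(\frac{1}{180} + 0\right)} = \sqrt{-92670 + \frac{1}{180}} = \sqrt{- \frac{16680599}{180}} = \frac{i \sqrt{83402995}}{30}$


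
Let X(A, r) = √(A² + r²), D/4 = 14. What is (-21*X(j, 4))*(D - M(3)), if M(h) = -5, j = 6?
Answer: -2562*√13 ≈ -9237.4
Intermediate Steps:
D = 56 (D = 4*14 = 56)
(-21*X(j, 4))*(D - M(3)) = (-21*√(6² + 4²))*(56 - 1*(-5)) = (-21*√(36 + 16))*(56 + 5) = -42*√13*61 = -2562*√13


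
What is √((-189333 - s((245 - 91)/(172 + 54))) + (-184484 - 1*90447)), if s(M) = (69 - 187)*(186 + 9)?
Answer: I*√441254 ≈ 664.27*I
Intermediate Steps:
s(M) = -23010 (s(M) = -118*195 = -23010)
√((-189333 - s((245 - 91)/(172 + 54))) + (-184484 - 1*90447)) = √((-189333 - 1*(-23010)) + (-184484 - 1*90447)) = √((-189333 + 23010) + (-184484 - 90447)) = √(-166323 - 274931) = √(-441254) = I*√441254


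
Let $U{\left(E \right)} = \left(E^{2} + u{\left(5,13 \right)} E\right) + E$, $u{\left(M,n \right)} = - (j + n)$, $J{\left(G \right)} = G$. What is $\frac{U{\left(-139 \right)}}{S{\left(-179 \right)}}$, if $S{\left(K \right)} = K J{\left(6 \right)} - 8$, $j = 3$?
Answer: $- \frac{10703}{541} \approx -19.784$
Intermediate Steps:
$u{\left(M,n \right)} = -3 - n$ ($u{\left(M,n \right)} = - (3 + n) = -3 - n$)
$S{\left(K \right)} = -8 + 6 K$ ($S{\left(K \right)} = K 6 - 8 = 6 K - 8 = -8 + 6 K$)
$U{\left(E \right)} = E^{2} - 15 E$ ($U{\left(E \right)} = \left(E^{2} + \left(-3 - 13\right) E\right) + E = \left(E^{2} - 16 E\right) + E = E^{2} - 15 E$)
$\frac{U{\left(-139 \right)}}{S{\left(-179 \right)}} = \frac{\left(-139\right) \left(-15 - 139\right)}{-8 + 6 \left(-179\right)} = \frac{\left(-139\right) \left(-154\right)}{-8 - 1074} = \frac{21406}{-1082} = 21406 \left(- \frac{1}{1082}\right) = - \frac{10703}{541}$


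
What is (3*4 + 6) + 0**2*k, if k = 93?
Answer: 18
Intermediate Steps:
(3*4 + 6) + 0**2*k = (3*4 + 6) + 0**2*93 = (12 + 6) + 0*93 = 18 + 0 = 18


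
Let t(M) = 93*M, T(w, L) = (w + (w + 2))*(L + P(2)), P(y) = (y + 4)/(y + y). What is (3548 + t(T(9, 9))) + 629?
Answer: 23707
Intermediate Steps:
P(y) = (4 + y)/(2*y) (P(y) = (4 + y)/((2*y)) = (4 + y)*(1/(2*y)) = (4 + y)/(2*y))
T(w, L) = (2 + 2*w)*(3/2 + L) (T(w, L) = (w + (w + 2))*(L + (1/2)*(4 + 2)/2) = (w + (2 + w))*(L + (1/2)*(1/2)*6) = (2 + 2*w)*(L + 3/2) = (2 + 2*w)*(3/2 + L))
(3548 + t(T(9, 9))) + 629 = (3548 + 93*(3 + 2*9 + 3*9 + 2*9*9)) + 629 = (3548 + 93*(3 + 18 + 27 + 162)) + 629 = (3548 + 93*210) + 629 = (3548 + 19530) + 629 = 23078 + 629 = 23707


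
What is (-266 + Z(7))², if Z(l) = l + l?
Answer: 63504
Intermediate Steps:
Z(l) = 2*l
(-266 + Z(7))² = (-266 + 2*7)² = (-266 + 14)² = (-252)² = 63504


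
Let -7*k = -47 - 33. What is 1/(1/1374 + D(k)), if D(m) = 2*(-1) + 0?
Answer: -1374/2747 ≈ -0.50018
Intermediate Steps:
k = 80/7 (k = -(-47 - 33)/7 = -⅐*(-80) = 80/7 ≈ 11.429)
D(m) = -2 (D(m) = -2 + 0 = -2)
1/(1/1374 + D(k)) = 1/(1/1374 - 2) = 1/(-2747/1374) = -1374/2747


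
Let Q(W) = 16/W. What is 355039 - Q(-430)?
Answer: 76333393/215 ≈ 3.5504e+5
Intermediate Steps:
355039 - Q(-430) = 355039 - 16/(-430) = 355039 - 16*(-1)/430 = 355039 - 1*(-8/215) = 355039 + 8/215 = 76333393/215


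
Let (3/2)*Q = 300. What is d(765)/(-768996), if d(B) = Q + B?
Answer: -965/768996 ≈ -0.0012549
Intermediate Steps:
Q = 200 (Q = (⅔)*300 = 200)
d(B) = 200 + B
d(765)/(-768996) = (200 + 765)/(-768996) = 965*(-1/768996) = -965/768996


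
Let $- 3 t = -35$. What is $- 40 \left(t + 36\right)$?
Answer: $- \frac{5720}{3} \approx -1906.7$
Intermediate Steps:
$t = \frac{35}{3}$ ($t = \left(- \frac{1}{3}\right) \left(-35\right) = \frac{35}{3} \approx 11.667$)
$- 40 \left(t + 36\right) = - 40 \left(\frac{35}{3} + 36\right) = \left(-40\right) \frac{143}{3} = - \frac{5720}{3}$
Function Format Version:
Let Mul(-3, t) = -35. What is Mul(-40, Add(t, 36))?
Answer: Rational(-5720, 3) ≈ -1906.7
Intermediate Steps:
t = Rational(35, 3) (t = Mul(Rational(-1, 3), -35) = Rational(35, 3) ≈ 11.667)
Mul(-40, Add(t, 36)) = Mul(-40, Add(Rational(35, 3), 36)) = Mul(-40, Rational(143, 3)) = Rational(-5720, 3)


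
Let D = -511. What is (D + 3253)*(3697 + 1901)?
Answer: 15349716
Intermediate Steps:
(D + 3253)*(3697 + 1901) = (-511 + 3253)*(3697 + 1901) = 2742*5598 = 15349716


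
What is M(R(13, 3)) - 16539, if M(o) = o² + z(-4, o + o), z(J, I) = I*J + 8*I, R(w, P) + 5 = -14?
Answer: -16330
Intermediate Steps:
R(w, P) = -19 (R(w, P) = -5 - 14 = -19)
z(J, I) = 8*I + I*J
M(o) = o² + 8*o (M(o) = o² + (o + o)*(8 - 4) = o² + (2*o)*4 = o² + 8*o)
M(R(13, 3)) - 16539 = -19*(8 - 19) - 16539 = -19*(-11) - 16539 = 209 - 16539 = -16330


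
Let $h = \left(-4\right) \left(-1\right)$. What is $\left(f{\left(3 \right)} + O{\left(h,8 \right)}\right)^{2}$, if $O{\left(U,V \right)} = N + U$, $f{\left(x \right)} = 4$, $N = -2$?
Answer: $36$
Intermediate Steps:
$h = 4$
$O{\left(U,V \right)} = -2 + U$
$\left(f{\left(3 \right)} + O{\left(h,8 \right)}\right)^{2} = \left(4 + \left(-2 + 4\right)\right)^{2} = \left(4 + 2\right)^{2} = 6^{2} = 36$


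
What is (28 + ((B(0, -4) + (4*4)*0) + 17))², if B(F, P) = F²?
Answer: 2025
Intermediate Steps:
(28 + ((B(0, -4) + (4*4)*0) + 17))² = (28 + ((0² + (4*4)*0) + 17))² = (28 + ((0 + 16*0) + 17))² = (28 + ((0 + 0) + 17))² = (28 + (0 + 17))² = (28 + 17)² = 45² = 2025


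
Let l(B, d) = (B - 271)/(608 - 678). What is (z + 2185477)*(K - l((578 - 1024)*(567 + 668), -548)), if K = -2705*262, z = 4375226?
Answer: -329089986389043/70 ≈ -4.7013e+12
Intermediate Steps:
l(B, d) = 271/70 - B/70 (l(B, d) = (-271 + B)/(-70) = (-271 + B)*(-1/70) = 271/70 - B/70)
K = -708710
(z + 2185477)*(K - l((578 - 1024)*(567 + 668), -548)) = (4375226 + 2185477)*(-708710 - (271/70 - (578 - 1024)*(567 + 668)/70)) = 6560703*(-708710 - (271/70 - (-223)*1235/35)) = 6560703*(-708710 - (271/70 - 1/70*(-550810))) = 6560703*(-708710 - (271/70 + 55081/7)) = 6560703*(-708710 - 1*551081/70) = 6560703*(-708710 - 551081/70) = 6560703*(-50160781/70) = -329089986389043/70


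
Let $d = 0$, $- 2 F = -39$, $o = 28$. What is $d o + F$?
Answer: $\frac{39}{2} \approx 19.5$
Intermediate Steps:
$F = \frac{39}{2}$ ($F = \left(- \frac{1}{2}\right) \left(-39\right) = \frac{39}{2} \approx 19.5$)
$d o + F = 0 \cdot 28 + \frac{39}{2} = 0 + \frac{39}{2} = \frac{39}{2}$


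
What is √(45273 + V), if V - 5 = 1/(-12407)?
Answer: √6969807747015/12407 ≈ 212.79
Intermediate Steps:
V = 62034/12407 (V = 5 + 1/(-12407) = 5 - 1/12407 = 62034/12407 ≈ 4.9999)
√(45273 + V) = √(45273 + 62034/12407) = √(561764145/12407) = √6969807747015/12407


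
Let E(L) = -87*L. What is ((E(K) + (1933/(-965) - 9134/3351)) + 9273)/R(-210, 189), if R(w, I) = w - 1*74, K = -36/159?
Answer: -795918105383/24336939090 ≈ -32.704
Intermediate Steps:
K = -12/53 (K = -36*1/159 = -12/53 ≈ -0.22642)
R(w, I) = -74 + w (R(w, I) = w - 74 = -74 + w)
((E(K) + (1933/(-965) - 9134/3351)) + 9273)/R(-210, 189) = ((-87*(-12/53) + (1933/(-965) - 9134/3351)) + 9273)/(-74 - 210) = ((1044/53 + (1933*(-1/965) - 9134*1/3351)) + 9273)/(-284) = ((1044/53 + (-1933/965 - 9134/3351)) + 9273)*(-1/284) = ((1044/53 - 15291793/3233715) + 9273)*(-1/284) = (2565533431/171386895 + 9273)*(-1/284) = (1591836210766/171386895)*(-1/284) = -795918105383/24336939090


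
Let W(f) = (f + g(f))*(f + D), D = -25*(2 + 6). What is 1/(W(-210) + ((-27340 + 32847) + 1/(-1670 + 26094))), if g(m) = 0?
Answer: 24424/2237409369 ≈ 1.0916e-5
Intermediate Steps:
D = -200 (D = -25*8 = -200)
W(f) = f*(-200 + f) (W(f) = (f + 0)*(f - 200) = f*(-200 + f))
1/(W(-210) + ((-27340 + 32847) + 1/(-1670 + 26094))) = 1/(-210*(-200 - 210) + ((-27340 + 32847) + 1/(-1670 + 26094))) = 1/(-210*(-410) + (5507 + 1/24424)) = 1/(86100 + (5507 + 1/24424)) = 1/(86100 + 134502969/24424) = 1/(2237409369/24424) = 24424/2237409369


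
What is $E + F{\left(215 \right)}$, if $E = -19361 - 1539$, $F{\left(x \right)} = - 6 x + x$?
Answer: $-21975$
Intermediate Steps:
$F{\left(x \right)} = - 5 x$
$E = -20900$
$E + F{\left(215 \right)} = -20900 - 1075 = -21975$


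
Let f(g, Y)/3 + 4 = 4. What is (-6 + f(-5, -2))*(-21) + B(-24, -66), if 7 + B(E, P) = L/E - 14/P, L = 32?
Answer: 3890/33 ≈ 117.88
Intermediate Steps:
f(g, Y) = 0 (f(g, Y) = -12 + 3*4 = -12 + 12 = 0)
B(E, P) = -7 - 14/P + 32/E (B(E, P) = -7 + (32/E - 14/P) = -7 + (-14/P + 32/E) = -7 - 14/P + 32/E)
(-6 + f(-5, -2))*(-21) + B(-24, -66) = (-6 + 0)*(-21) + (-7 - 14/(-66) + 32/(-24)) = -6*(-21) + (-7 - 14*(-1/66) + 32*(-1/24)) = 126 + (-7 + 7/33 - 4/3) = 126 - 268/33 = 3890/33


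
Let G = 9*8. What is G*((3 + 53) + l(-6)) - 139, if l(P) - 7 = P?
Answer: 3965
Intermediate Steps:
l(P) = 7 + P
G = 72
G*((3 + 53) + l(-6)) - 139 = 72*((3 + 53) + (7 - 6)) - 139 = 72*(56 + 1) - 139 = 72*57 - 139 = 4104 - 139 = 3965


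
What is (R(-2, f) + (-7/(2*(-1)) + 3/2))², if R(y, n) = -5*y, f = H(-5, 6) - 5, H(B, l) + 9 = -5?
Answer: 225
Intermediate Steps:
H(B, l) = -14 (H(B, l) = -9 - 5 = -14)
f = -19 (f = -14 - 5 = -19)
(R(-2, f) + (-7/(2*(-1)) + 3/2))² = (-5*(-2) + (-7/(2*(-1)) + 3/2))² = (10 + (-7/(-2) + 3*(½)))² = (10 + (-7*(-½) + 3/2))² = (10 + (7/2 + 3/2))² = (10 + 5)² = 15² = 225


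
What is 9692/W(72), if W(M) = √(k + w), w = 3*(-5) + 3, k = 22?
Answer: 4846*√10/5 ≈ 3064.9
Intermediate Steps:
w = -12 (w = -15 + 3 = -12)
W(M) = √10 (W(M) = √(22 - 12) = √10)
9692/W(72) = 9692/(√10) = 9692*(√10/10) = 4846*√10/5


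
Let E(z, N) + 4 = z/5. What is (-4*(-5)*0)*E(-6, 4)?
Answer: 0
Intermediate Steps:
E(z, N) = -4 + z/5
(-4*(-5)*0)*E(-6, 4) = (-4*(-5)*0)*(-4 + (1/5)*(-6)) = (20*0)*(-4 - 6/5) = 0*(-26/5) = 0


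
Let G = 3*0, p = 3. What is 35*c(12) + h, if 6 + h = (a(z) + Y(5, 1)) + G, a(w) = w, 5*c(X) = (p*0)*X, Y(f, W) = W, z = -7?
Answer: -12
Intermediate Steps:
c(X) = 0 (c(X) = ((3*0)*X)/5 = (0*X)/5 = (1/5)*0 = 0)
G = 0
h = -12 (h = -6 + ((-7 + 1) + 0) = -6 + (-6 + 0) = -6 - 6 = -12)
35*c(12) + h = 35*0 - 12 = 0 - 12 = -12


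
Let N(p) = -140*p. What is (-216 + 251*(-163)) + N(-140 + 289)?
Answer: -61989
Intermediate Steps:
(-216 + 251*(-163)) + N(-140 + 289) = (-216 + 251*(-163)) - 140*(-140 + 289) = (-216 - 40913) - 140*149 = -41129 - 20860 = -61989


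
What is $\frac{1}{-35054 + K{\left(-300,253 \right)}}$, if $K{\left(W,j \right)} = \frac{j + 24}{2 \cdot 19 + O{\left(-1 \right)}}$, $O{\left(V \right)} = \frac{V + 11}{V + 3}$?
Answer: $- \frac{43}{1507045} \approx -2.8533 \cdot 10^{-5}$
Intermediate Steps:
$O{\left(V \right)} = \frac{11 + V}{3 + V}$
$K{\left(W,j \right)} = \frac{24}{43} + \frac{j}{43}$ ($K{\left(W,j \right)} = \frac{j + 24}{2 \cdot 19 + \frac{11 - 1}{3 - 1}} = \frac{24 + j}{38 + \frac{1}{2} \cdot 10} = \frac{24 + j}{38 + 5} = \frac{24 + j}{43} = \left(24 + j\right) \frac{1}{43} = \frac{24}{43} + \frac{j}{43}$)
$\frac{1}{-35054 + K{\left(-300,253 \right)}} = \frac{1}{-35054 + \left(\frac{24}{43} + \frac{1}{43} \cdot 253\right)} = \frac{1}{-35054 + \left(\frac{24}{43} + \frac{253}{43}\right)} = \frac{1}{-35054 + \frac{277}{43}} = \frac{1}{- \frac{1507045}{43}} = - \frac{43}{1507045}$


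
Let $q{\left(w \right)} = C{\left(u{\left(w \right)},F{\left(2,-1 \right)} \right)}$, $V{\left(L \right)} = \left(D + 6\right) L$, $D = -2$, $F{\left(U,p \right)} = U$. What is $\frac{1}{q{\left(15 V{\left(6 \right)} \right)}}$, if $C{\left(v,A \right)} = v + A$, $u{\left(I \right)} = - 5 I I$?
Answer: $- \frac{1}{647998} \approx -1.5432 \cdot 10^{-6}$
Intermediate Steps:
$V{\left(L \right)} = 4 L$ ($V{\left(L \right)} = \left(-2 + 6\right) L = 4 L$)
$u{\left(I \right)} = - 5 I^{2}$
$C{\left(v,A \right)} = A + v$
$q{\left(w \right)} = 2 - 5 w^{2}$
$\frac{1}{q{\left(15 V{\left(6 \right)} \right)}} = \frac{1}{2 - 5 \left(15 \cdot 4 \cdot 6\right)^{2}} = \frac{1}{2 - 5 \left(15 \cdot 24\right)^{2}} = \frac{1}{2 - 5 \cdot 360^{2}} = \frac{1}{2 - 648000} = \frac{1}{-647998} = - \frac{1}{647998}$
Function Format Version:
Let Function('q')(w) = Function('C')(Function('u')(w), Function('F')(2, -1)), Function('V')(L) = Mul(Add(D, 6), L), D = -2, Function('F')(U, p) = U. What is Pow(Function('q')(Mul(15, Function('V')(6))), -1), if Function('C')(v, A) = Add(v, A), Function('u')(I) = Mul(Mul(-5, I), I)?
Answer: Rational(-1, 647998) ≈ -1.5432e-6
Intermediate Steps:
Function('V')(L) = Mul(4, L) (Function('V')(L) = Mul(Add(-2, 6), L) = Mul(4, L))
Function('u')(I) = Mul(-5, Pow(I, 2))
Function('C')(v, A) = Add(A, v)
Function('q')(w) = Add(2, Mul(-5, Pow(w, 2)))
Pow(Function('q')(Mul(15, Function('V')(6))), -1) = Pow(Add(2, Mul(-5, Pow(Mul(15, Mul(4, 6)), 2))), -1) = Pow(Add(2, Mul(-5, Pow(Mul(15, 24), 2))), -1) = Pow(Add(2, Mul(-5, Pow(360, 2))), -1) = Pow(Add(2, Mul(-5, 129600)), -1) = Pow(Add(2, -648000), -1) = Pow(-647998, -1) = Rational(-1, 647998)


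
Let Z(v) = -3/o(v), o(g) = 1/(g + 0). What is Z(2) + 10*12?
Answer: 114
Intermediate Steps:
o(g) = 1/g
Z(v) = -3*v
Z(2) + 10*12 = -3*2 + 10*12 = -6 + 120 = 114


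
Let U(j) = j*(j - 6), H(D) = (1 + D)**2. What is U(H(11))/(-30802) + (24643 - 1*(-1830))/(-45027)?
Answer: -855098945/693460827 ≈ -1.2331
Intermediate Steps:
U(j) = j*(-6 + j)
U(H(11))/(-30802) + (24643 - 1*(-1830))/(-45027) = ((1 + 11)**2*(-6 + (1 + 11)**2))/(-30802) + (24643 - 1*(-1830))/(-45027) = (12**2*(-6 + 12**2))*(-1/30802) + (24643 + 1830)*(-1/45027) = (144*(-6 + 144))*(-1/30802) + 26473*(-1/45027) = (144*138)*(-1/30802) - 26473/45027 = 19872*(-1/30802) - 26473/45027 = -9936/15401 - 26473/45027 = -855098945/693460827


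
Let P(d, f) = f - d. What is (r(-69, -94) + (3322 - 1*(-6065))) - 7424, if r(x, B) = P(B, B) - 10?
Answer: 1953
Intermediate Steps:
r(x, B) = -10 (r(x, B) = (B - B) - 10 = 0 - 10 = -10)
(r(-69, -94) + (3322 - 1*(-6065))) - 7424 = (-10 + (3322 - 1*(-6065))) - 7424 = (-10 + (3322 + 6065)) - 7424 = (-10 + 9387) - 7424 = 9377 - 7424 = 1953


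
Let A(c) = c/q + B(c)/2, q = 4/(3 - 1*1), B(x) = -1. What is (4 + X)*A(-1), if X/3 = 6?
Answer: -22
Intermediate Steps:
q = 2 (q = 4/(3 - 1) = 4/2 = 4*(½) = 2)
A(c) = -½ + c/2 (A(c) = c/2 - 1/2 = c*(½) - 1*½ = c/2 - ½ = -½ + c/2)
X = 18 (X = 3*6 = 18)
(4 + X)*A(-1) = (4 + 18)*(-½ + (½)*(-1)) = 22*(-½ - ½) = 22*(-1) = -22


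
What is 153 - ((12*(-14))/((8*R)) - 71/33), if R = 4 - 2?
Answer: 10933/66 ≈ 165.65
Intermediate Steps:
R = 2
153 - ((12*(-14))/((8*R)) - 71/33) = 153 - ((12*(-14))/((8*2)) - 71/33) = 153 - (-168/16 - 71*1/33) = 153 - (-168*1/16 - 71/33) = 153 - (-21/2 - 71/33) = 153 - 1*(-835/66) = 153 + 835/66 = 10933/66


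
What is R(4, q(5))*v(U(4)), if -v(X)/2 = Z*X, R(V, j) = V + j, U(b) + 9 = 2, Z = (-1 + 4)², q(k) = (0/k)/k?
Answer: 504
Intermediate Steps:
q(k) = 0 (q(k) = 0/k = 0)
Z = 9 (Z = 3² = 9)
U(b) = -7 (U(b) = -9 + 2 = -7)
v(X) = -18*X
R(4, q(5))*v(U(4)) = (4 + 0)*(-18*(-7)) = 4*126 = 504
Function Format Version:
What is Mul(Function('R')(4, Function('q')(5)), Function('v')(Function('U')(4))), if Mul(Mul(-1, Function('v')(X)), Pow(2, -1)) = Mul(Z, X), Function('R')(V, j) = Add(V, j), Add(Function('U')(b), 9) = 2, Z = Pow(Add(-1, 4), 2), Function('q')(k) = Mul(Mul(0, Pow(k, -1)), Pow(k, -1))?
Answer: 504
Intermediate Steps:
Function('q')(k) = 0 (Function('q')(k) = Mul(0, Pow(k, -1)) = 0)
Z = 9 (Z = Pow(3, 2) = 9)
Function('U')(b) = -7 (Function('U')(b) = Add(-9, 2) = -7)
Function('v')(X) = Mul(-18, X) (Function('v')(X) = Mul(-2, Mul(9, X)) = Mul(-18, X))
Mul(Function('R')(4, Function('q')(5)), Function('v')(Function('U')(4))) = Mul(Add(4, 0), Mul(-18, -7)) = Mul(4, 126) = 504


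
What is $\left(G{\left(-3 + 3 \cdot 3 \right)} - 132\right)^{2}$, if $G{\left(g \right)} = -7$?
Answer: $19321$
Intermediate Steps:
$\left(G{\left(-3 + 3 \cdot 3 \right)} - 132\right)^{2} = \left(-7 - 132\right)^{2} = \left(-139\right)^{2} = 19321$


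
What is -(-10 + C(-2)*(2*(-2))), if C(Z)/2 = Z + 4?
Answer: 26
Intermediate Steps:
C(Z) = 8 + 2*Z (C(Z) = 2*(Z + 4) = 2*(4 + Z) = 8 + 2*Z)
-(-10 + C(-2)*(2*(-2))) = -(-10 + (8 + 2*(-2))*(2*(-2))) = -(-10 + (8 - 4)*(-4)) = -(-10 + 4*(-4)) = -(-10 - 16) = -1*(-26) = 26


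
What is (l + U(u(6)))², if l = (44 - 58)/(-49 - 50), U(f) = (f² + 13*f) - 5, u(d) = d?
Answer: 116748025/9801 ≈ 11912.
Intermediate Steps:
U(f) = -5 + f² + 13*f
l = 14/99 (l = -14/(-99) = -14*(-1/99) = 14/99 ≈ 0.14141)
(l + U(u(6)))² = (14/99 + (-5 + 6² + 13*6))² = (14/99 + (-5 + 36 + 78))² = (14/99 + 109)² = (10805/99)² = 116748025/9801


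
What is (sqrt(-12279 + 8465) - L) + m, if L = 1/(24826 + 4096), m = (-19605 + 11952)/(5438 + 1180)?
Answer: -18445557/15950483 + I*sqrt(3814) ≈ -1.1564 + 61.758*I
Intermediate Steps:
m = -2551/2206 (m = -7653/6618 = -7653*1/6618 = -2551/2206 ≈ -1.1564)
L = 1/28922 ≈ 3.4576e-5
(sqrt(-12279 + 8465) - L) + m = (sqrt(-12279 + 8465) - 1*1/28922) - 2551/2206 = (sqrt(-3814) - 1/28922) - 2551/2206 = (I*sqrt(3814) - 1/28922) - 2551/2206 = (-1/28922 + I*sqrt(3814)) - 2551/2206 = -18445557/15950483 + I*sqrt(3814)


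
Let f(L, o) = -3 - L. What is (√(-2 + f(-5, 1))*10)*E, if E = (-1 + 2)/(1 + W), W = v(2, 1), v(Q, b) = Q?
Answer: 0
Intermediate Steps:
W = 2
E = ⅓ (E = (-1 + 2)/(1 + 2) = 1/3 = 1*(⅓) = ⅓ ≈ 0.33333)
(√(-2 + f(-5, 1))*10)*E = (√(-2 + (-3 - 1*(-5)))*10)*(⅓) = (√(-2 + (-3 + 5))*10)*(⅓) = (√(-2 + 2)*10)*(⅓) = (√0*10)*(⅓) = (0*10)*(⅓) = 0*(⅓) = 0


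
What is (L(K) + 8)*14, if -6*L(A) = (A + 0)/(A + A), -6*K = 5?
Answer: 665/6 ≈ 110.83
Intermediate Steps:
K = -⅚ (K = -⅙*5 = -⅚ ≈ -0.83333)
L(A) = -1/12 (L(A) = -(A + 0)/(6*(A + A)) = -A/(6*(2*A)) = -A*1/(2*A)/6 = -⅙*½ = -1/12)
(L(K) + 8)*14 = (-1/12 + 8)*14 = (95/12)*14 = 665/6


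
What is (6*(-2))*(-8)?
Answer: 96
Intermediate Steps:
(6*(-2))*(-8) = -12*(-8) = 96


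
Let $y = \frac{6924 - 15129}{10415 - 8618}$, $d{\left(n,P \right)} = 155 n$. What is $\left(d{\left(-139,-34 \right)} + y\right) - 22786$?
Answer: $- \frac{26557004}{599} \approx -44336.0$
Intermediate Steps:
$y = - \frac{2735}{599}$ ($y = - \frac{8205}{1797} = \left(-8205\right) \frac{1}{1797} = - \frac{2735}{599} \approx -4.5659$)
$\left(d{\left(-139,-34 \right)} + y\right) - 22786 = \left(155 \left(-139\right) - \frac{2735}{599}\right) - 22786 = \left(-21545 - \frac{2735}{599}\right) - 22786 = - \frac{12908190}{599} - 22786 = - \frac{26557004}{599}$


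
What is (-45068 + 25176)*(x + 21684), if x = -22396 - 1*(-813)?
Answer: -2009092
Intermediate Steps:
x = -21583 (x = -22396 + 813 = -21583)
(-45068 + 25176)*(x + 21684) = (-45068 + 25176)*(-21583 + 21684) = -19892*101 = -2009092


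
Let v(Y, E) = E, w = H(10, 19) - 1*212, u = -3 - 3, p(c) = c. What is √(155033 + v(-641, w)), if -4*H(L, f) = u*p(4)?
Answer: 3*√17203 ≈ 393.48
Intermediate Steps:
u = -6
H(L, f) = 6 (H(L, f) = -(-3)*4/2 = -¼*(-24) = 6)
w = -206 (w = 6 - 1*212 = 6 - 212 = -206)
√(155033 + v(-641, w)) = √(155033 - 206) = √154827 = 3*√17203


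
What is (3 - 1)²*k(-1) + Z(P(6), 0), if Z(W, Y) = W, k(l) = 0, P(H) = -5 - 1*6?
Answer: -11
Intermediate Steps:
P(H) = -11 (P(H) = -5 - 6 = -11)
(3 - 1)²*k(-1) + Z(P(6), 0) = (3 - 1)²*0 - 11 = 2²*0 - 11 = 4*0 - 11 = 0 - 11 = -11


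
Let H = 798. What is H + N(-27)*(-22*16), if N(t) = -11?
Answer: 4670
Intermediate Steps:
H + N(-27)*(-22*16) = 798 - (-242)*16 = 798 - 11*(-352) = 798 + 3872 = 4670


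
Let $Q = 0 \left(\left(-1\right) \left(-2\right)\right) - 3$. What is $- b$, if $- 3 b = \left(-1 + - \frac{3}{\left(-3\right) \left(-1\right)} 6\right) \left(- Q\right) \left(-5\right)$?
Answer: $35$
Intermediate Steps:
$Q = -3$ ($Q = 0 \cdot 2 - 3 = 0 - 3 = -3$)
$b = -35$ ($b = - \frac{\left(-1 + - \frac{3}{\left(-3\right) \left(-1\right)} 6\right) \left(\left(-1\right) \left(-3\right)\right) \left(-5\right)}{3} = - \frac{\left(-1 + - \frac{3}{3} \cdot 6\right) 3 \left(-5\right)}{3} = - \frac{\left(-1 + \left(-3\right) \frac{1}{3} \cdot 6\right) 3 \left(-5\right)}{3} = - \frac{\left(-1 - 6\right) 3 \left(-5\right)}{3} = - \frac{\left(-7\right) 3 \left(-5\right)}{3} = - \frac{\left(-21\right) \left(-5\right)}{3} = \left(- \frac{1}{3}\right) 105 = -35$)
$- b = \left(-1\right) \left(-35\right) = 35$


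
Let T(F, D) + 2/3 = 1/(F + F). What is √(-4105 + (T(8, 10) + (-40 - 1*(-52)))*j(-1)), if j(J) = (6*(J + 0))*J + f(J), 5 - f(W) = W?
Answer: I*√15873/2 ≈ 62.994*I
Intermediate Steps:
f(W) = 5 - W
T(F, D) = -⅔ + 1/(2*F) (T(F, D) = -⅔ + 1/(F + F) = -⅔ + 1/(2*F))
j(J) = 5 - J + 6*J² (j(J) = (6*(J + 0))*J + (5 - J) = (6*J)*J + (5 - J) = 6*J² + (5 - J) = 5 - J + 6*J²)
√(-4105 + (T(8, 10) + (-40 - 1*(-52)))*j(-1)) = √(-4105 + ((⅙)*(3 - 4*8)/8 + (-40 - 1*(-52)))*(5 - 1*(-1) + 6*(-1)²)) = √(-4105 + ((⅙)*(⅛)*(3 - 32) + (-40 + 52))*(5 + 1 + 6*1)) = √(-4105 + ((⅙)*(⅛)*(-29) + 12)*(5 + 1 + 6)) = √(-4105 + (-29/48 + 12)*12) = √(-4105 + (547/48)*12) = √(-4105 + 547/4) = √(-15873/4) = I*√15873/2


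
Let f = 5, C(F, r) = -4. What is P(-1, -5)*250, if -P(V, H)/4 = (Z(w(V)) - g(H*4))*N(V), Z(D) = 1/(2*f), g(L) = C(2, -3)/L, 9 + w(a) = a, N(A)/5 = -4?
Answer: -2000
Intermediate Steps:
N(A) = -20 (N(A) = 5*(-4) = -20)
w(a) = -9 + a
g(L) = -4/L
Z(D) = ⅒ (Z(D) = 1/(2*5) = 1/10 = ⅒)
P(V, H) = 8 + 80/H (P(V, H) = -4*(⅒ - (-4)/(H*4))*(-20) = -4*(⅒ - (-4)/(4*H))*(-20) = -4*(⅒ - (-4)*1/(4*H))*(-20) = -4*(⅒ - (-1)/H)*(-20) = -4*(⅒ + 1/H)*(-20) = -4*(-2 - 20/H) = 8 + 80/H)
P(-1, -5)*250 = (8 + 80/(-5))*250 = (8 + 80*(-⅕))*250 = (8 - 16)*250 = -8*250 = -2000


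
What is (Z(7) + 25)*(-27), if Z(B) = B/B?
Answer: -702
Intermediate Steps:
Z(B) = 1
(Z(7) + 25)*(-27) = (1 + 25)*(-27) = 26*(-27) = -702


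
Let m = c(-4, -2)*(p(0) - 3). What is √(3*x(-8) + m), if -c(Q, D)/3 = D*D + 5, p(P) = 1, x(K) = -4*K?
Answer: 5*√6 ≈ 12.247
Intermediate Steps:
c(Q, D) = -15 - 3*D² (c(Q, D) = -3*(D*D + 5) = -3*(D² + 5) = -3*(5 + D²) = -15 - 3*D²)
m = 54 (m = (-15 - 3*(-2)²)*(1 - 3) = (-15 - 3*4)*(-2) = (-15 - 12)*(-2) = -27*(-2) = 54)
√(3*x(-8) + m) = √(3*(-4*(-8)) + 54) = √(3*32 + 54) = √(96 + 54) = √150 = 5*√6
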